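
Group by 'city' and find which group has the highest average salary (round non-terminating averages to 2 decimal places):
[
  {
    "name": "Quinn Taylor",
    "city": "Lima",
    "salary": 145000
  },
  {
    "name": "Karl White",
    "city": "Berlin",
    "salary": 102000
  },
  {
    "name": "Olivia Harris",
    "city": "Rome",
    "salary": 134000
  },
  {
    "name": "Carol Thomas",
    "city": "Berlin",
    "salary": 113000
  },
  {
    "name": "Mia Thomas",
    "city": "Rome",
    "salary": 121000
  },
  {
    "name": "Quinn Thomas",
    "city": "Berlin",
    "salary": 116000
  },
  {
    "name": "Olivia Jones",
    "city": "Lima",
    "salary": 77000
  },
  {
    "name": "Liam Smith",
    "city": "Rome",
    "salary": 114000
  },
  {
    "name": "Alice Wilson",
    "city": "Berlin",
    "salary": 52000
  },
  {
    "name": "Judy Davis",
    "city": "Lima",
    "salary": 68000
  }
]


Group by: city

Groups:
  Berlin: 4 people, avg salary = 383000/4 = $95750
  Lima: 3 people, avg salary = 290000/3 ≈ $96666.67
  Rome: 3 people, avg salary = 369000/3 = $123000

Highest average salary: Rome ($123000)

Rome ($123000)


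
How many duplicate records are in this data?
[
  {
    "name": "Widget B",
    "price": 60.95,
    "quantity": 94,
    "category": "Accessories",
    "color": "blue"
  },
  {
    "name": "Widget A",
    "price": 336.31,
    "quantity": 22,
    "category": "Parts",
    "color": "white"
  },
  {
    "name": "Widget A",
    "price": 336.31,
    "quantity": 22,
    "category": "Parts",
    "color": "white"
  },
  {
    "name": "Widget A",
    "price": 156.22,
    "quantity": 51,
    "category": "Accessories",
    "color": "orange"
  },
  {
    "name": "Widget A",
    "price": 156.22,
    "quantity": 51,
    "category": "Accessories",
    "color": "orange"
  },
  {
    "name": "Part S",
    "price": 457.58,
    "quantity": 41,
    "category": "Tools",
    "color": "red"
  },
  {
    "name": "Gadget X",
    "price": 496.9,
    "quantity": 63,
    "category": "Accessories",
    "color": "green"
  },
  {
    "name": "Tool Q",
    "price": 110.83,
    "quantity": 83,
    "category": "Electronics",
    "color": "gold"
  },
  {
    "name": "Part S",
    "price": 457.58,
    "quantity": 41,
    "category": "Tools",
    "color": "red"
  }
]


Checking 9 records for duplicates:

  Row 1: Widget B ($60.95, qty 94)
  Row 2: Widget A ($336.31, qty 22)
  Row 3: Widget A ($336.31, qty 22) <-- DUPLICATE
  Row 4: Widget A ($156.22, qty 51)
  Row 5: Widget A ($156.22, qty 51) <-- DUPLICATE
  Row 6: Part S ($457.58, qty 41)
  Row 7: Gadget X ($496.9, qty 63)
  Row 8: Tool Q ($110.83, qty 83)
  Row 9: Part S ($457.58, qty 41) <-- DUPLICATE

Duplicates found: 3
Unique records: 6

3 duplicates, 6 unique


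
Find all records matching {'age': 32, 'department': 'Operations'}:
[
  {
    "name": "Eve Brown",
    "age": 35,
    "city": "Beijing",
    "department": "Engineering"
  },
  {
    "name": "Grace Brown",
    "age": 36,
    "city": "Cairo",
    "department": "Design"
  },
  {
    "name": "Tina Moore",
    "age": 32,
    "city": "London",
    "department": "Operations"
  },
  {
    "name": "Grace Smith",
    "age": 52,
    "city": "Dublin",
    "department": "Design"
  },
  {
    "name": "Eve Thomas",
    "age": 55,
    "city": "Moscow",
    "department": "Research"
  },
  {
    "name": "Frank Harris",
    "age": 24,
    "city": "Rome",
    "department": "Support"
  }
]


Search criteria: {'age': 32, 'department': 'Operations'}

Checking 6 records:
  Eve Brown: {age: 35, department: Engineering}
  Grace Brown: {age: 36, department: Design}
  Tina Moore: {age: 32, department: Operations} <-- MATCH
  Grace Smith: {age: 52, department: Design}
  Eve Thomas: {age: 55, department: Research}
  Frank Harris: {age: 24, department: Support}

Matches: ["Tina Moore"]

["Tina Moore"]


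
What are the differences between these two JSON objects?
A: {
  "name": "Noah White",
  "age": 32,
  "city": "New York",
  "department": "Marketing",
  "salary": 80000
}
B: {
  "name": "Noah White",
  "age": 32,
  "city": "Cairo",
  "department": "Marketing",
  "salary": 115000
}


Comparing each field (in key order):
  name: same
  age: same
  city: DIFFERENT
  department: same
  salary: DIFFERENT
Differences:
  city: New York -> Cairo
  salary: 80000 -> 115000

2 field(s) changed

2 changes: city, salary


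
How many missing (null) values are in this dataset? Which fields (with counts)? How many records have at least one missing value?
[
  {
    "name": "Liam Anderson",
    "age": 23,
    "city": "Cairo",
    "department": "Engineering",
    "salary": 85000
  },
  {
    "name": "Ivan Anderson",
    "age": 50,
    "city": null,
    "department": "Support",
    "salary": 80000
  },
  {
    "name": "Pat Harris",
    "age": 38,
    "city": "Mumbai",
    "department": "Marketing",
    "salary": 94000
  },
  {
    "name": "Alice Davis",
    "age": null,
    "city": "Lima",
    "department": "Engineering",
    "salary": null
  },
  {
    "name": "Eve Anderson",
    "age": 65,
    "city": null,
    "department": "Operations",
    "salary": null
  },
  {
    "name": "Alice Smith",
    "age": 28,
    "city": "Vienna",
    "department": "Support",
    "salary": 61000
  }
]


Checking for missing (null) values in 6 records:

  Liam Anderson: complete
  Ivan Anderson: city
  Pat Harris: complete
  Alice Davis: age, salary
  Eve Anderson: city, salary
  Alice Smith: complete

Per field:
  name: 0 missing
  age: 1 missing
  city: 2 missing
  department: 0 missing
  salary: 2 missing

Total missing values: 5
Records with any missing: 3

5 missing values (age: 1, city: 2, salary: 2); 3 incomplete records


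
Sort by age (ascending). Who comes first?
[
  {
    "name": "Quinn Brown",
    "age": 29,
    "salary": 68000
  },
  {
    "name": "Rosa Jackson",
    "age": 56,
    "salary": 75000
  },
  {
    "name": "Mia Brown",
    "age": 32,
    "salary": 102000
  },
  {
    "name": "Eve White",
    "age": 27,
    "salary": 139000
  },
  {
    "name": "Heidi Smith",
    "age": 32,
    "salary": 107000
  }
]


Sort by: age (ascending)

Sorted order:
  1. Eve White (age = 27)
  2. Quinn Brown (age = 29)
  3. Mia Brown (age = 32)
  4. Heidi Smith (age = 32)
  5. Rosa Jackson (age = 56)

First: Eve White

Eve White


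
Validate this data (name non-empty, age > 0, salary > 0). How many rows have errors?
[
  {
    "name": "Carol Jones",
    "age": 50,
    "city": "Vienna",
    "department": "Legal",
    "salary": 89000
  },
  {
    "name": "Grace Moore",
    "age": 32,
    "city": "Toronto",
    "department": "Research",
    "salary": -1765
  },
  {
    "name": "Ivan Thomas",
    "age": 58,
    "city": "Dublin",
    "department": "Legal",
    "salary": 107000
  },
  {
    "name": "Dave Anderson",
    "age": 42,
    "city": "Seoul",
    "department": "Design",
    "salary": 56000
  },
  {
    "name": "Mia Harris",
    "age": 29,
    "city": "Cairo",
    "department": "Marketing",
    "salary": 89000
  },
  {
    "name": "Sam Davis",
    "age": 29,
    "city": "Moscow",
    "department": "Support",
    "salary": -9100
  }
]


Validating 6 records:
Rules: name non-empty, age > 0, salary > 0

  Row 1 (Carol Jones): OK
  Row 2 (Grace Moore): negative salary: -1765
  Row 3 (Ivan Thomas): OK
  Row 4 (Dave Anderson): OK
  Row 5 (Mia Harris): OK
  Row 6 (Sam Davis): negative salary: -9100

Total errors: 2

2 errors


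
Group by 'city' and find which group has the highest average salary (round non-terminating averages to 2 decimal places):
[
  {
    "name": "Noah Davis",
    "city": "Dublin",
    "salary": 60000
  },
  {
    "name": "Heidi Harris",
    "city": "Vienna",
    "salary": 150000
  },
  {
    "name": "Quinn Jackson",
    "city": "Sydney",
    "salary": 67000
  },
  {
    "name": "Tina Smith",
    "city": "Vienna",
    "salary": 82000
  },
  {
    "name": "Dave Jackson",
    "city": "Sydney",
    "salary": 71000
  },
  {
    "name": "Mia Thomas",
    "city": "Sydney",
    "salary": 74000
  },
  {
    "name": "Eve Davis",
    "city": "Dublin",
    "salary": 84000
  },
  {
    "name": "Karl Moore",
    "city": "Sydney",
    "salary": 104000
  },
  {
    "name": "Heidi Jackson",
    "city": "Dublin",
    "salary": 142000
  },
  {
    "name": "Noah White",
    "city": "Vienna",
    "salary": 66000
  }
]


Group by: city

Groups:
  Dublin: 3 people, avg salary = 286000/3 ≈ $95333.33
  Sydney: 4 people, avg salary = 316000/4 = $79000
  Vienna: 3 people, avg salary = 298000/3 ≈ $99333.33

Highest average salary: Vienna (≈$99333.33)

Vienna (≈$99333.33)


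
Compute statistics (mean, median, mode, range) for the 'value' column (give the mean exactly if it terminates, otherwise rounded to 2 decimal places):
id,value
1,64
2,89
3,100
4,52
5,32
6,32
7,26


Data: [64, 89, 100, 52, 32, 32, 26]
Count: 7
Sum: 395
Mean: 395/7 ≈ 56.43 (rounded to 2 decimal places)
Sorted: [26, 32, 32, 52, 64, 89, 100]
Median: 52.0
Mode: 32 (2 times)
Range: 100 - 26 = 74
Min: 26, Max: 100

mean≈56.43, median=52.0, mode=32, range=74


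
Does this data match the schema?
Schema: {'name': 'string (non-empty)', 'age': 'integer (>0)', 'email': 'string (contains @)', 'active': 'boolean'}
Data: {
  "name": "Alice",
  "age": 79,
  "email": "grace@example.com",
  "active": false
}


Validating each field against schema:
  name: OK (non-empty string)
  age: OK (positive integer)
  email: OK (string with @)
  active: OK (boolean)

Result: VALID

VALID


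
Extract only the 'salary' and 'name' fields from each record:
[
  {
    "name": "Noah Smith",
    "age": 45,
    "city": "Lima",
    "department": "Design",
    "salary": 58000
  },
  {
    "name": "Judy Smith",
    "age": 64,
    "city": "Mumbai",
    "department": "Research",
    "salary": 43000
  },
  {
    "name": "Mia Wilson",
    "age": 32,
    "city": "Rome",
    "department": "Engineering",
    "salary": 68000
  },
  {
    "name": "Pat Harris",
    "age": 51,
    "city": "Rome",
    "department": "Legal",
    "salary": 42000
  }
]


Original: 4 records with fields: name, age, city, department, salary
Keep: ['salary', 'name']
Drop: ['age', 'city', 'department']
Result: 4 records, 2 fields each

[
  {
    "salary": 58000,
    "name": "Noah Smith"
  },
  {
    "salary": 43000,
    "name": "Judy Smith"
  },
  {
    "salary": 68000,
    "name": "Mia Wilson"
  },
  {
    "salary": 42000,
    "name": "Pat Harris"
  }
]


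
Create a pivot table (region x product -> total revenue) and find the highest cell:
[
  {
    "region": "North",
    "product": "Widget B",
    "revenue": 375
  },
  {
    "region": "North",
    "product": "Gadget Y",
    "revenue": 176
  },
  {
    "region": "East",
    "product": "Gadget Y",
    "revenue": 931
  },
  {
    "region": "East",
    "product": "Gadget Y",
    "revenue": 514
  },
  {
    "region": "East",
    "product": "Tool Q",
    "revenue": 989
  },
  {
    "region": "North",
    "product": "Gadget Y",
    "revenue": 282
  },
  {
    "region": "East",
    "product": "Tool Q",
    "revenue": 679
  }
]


Pivot: region (rows) x product (columns) -> total revenue

     Gadget Y      Tool Q        Widget B    
East          1445          1668             0  
North          458             0           375  

Highest: East / Tool Q = $1668

East / Tool Q = $1668


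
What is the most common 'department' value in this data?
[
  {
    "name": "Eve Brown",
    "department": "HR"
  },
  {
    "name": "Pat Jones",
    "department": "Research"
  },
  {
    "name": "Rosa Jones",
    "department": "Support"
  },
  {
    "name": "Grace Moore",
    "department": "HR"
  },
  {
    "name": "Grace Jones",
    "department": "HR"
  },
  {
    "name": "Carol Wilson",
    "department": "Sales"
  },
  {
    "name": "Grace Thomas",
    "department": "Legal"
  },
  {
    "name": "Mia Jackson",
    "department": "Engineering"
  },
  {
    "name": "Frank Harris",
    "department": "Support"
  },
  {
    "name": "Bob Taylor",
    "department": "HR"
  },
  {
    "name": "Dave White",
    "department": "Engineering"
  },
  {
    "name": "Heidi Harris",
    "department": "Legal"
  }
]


Counting 'department' values across 12 records:

  HR: 4 ####
  Support: 2 ##
  Legal: 2 ##
  Engineering: 2 ##
  Research: 1 #
  Sales: 1 #

Most common: HR (4 times)

HR (4 times)


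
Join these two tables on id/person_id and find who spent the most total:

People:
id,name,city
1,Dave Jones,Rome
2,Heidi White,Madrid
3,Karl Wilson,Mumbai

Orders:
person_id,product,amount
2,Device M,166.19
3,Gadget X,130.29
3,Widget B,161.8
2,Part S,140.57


Join on: people.id = orders.person_id

Joined rows:
  Heidi White (Madrid) bought Device M for $166.19
  Karl Wilson (Mumbai) bought Gadget X for $130.29
  Karl Wilson (Mumbai) bought Widget B for $161.8
  Heidi White (Madrid) bought Part S for $140.57

Total per person:
  Heidi White: $306.76
  Karl Wilson: $292.09

Top spender: Heidi White ($306.76)

Heidi White ($306.76)


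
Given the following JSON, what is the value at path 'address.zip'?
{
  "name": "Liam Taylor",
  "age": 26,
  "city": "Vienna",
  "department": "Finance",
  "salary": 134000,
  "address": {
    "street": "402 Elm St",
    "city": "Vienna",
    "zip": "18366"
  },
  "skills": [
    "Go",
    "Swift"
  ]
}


Query: address.zip
Path: address -> zip
Value: 18366

18366


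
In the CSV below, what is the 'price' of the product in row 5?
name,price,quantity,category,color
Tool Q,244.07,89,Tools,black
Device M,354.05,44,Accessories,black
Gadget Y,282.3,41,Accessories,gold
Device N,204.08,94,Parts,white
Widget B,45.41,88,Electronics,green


Query: Row 5 ('Widget B'), column 'price'
Value: 45.41

45.41


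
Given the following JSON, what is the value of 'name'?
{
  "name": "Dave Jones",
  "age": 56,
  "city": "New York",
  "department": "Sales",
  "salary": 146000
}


Looking up field 'name'
Value: Dave Jones

Dave Jones


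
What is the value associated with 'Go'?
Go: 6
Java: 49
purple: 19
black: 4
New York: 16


Looking up key 'Go'
Value: 6

6


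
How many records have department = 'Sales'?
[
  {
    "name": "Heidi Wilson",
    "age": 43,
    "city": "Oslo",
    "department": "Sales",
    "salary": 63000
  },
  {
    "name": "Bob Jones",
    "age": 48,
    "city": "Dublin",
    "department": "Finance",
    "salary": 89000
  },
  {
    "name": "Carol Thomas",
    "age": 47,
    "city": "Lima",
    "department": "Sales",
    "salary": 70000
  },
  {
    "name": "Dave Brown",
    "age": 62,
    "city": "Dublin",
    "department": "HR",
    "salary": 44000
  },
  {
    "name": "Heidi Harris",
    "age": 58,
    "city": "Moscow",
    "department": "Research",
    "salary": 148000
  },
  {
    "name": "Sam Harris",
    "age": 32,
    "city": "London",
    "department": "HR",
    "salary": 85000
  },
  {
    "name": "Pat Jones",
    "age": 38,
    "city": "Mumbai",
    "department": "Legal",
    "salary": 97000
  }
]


Data: 7 records
Condition: department = 'Sales'

Checking each record:
  Heidi Wilson: Sales MATCH
  Bob Jones: Finance
  Carol Thomas: Sales MATCH
  Dave Brown: HR
  Heidi Harris: Research
  Sam Harris: HR
  Pat Jones: Legal

Count: 2

2


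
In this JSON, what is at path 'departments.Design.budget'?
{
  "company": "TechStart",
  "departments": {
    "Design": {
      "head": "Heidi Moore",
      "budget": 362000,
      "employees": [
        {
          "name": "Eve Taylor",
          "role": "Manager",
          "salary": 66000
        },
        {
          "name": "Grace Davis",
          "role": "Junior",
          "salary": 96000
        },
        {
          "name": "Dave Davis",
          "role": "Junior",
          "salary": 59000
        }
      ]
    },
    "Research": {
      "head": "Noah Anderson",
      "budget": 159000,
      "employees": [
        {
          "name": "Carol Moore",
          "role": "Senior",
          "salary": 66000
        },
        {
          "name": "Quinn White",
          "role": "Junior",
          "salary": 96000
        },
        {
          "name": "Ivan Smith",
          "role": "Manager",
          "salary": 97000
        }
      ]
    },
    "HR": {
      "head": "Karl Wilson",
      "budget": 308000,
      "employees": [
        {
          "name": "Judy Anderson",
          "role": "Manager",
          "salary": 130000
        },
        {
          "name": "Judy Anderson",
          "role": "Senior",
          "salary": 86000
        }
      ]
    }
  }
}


Path: departments.Design.budget

Navigate:
  -> departments
  -> Design
  -> budget = 362000

362000


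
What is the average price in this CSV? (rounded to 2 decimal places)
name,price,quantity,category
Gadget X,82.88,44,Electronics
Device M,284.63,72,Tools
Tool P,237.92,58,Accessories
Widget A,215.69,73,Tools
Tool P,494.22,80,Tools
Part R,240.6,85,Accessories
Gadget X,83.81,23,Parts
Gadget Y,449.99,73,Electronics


Computing average price:
Values: [82.88, 284.63, 237.92, 215.69, 494.22, 240.6, 83.81, 449.99]
Sum = 2089.74
Count = 8
Average = 2089.74/8 = 261.2175 exactly -> 261.22 (rounded half-up to 2 decimal places)

261.22


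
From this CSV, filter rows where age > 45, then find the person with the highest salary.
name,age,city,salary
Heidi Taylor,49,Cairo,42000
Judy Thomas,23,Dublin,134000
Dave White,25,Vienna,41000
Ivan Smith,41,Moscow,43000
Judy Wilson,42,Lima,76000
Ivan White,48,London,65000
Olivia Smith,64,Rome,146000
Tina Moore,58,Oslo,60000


Filter: age > 45
Sort by: salary (descending)

Filtered records (4):
  Olivia Smith, age 64, salary $146000
  Ivan White, age 48, salary $65000
  Tina Moore, age 58, salary $60000
  Heidi Taylor, age 49, salary $42000

Highest salary: Olivia Smith ($146000)

Olivia Smith


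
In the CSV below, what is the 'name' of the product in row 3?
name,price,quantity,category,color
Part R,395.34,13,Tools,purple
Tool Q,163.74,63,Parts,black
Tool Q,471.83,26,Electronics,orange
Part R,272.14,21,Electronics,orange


Query: Row 3 ('Tool Q'), column 'name'
Value: Tool Q

Tool Q


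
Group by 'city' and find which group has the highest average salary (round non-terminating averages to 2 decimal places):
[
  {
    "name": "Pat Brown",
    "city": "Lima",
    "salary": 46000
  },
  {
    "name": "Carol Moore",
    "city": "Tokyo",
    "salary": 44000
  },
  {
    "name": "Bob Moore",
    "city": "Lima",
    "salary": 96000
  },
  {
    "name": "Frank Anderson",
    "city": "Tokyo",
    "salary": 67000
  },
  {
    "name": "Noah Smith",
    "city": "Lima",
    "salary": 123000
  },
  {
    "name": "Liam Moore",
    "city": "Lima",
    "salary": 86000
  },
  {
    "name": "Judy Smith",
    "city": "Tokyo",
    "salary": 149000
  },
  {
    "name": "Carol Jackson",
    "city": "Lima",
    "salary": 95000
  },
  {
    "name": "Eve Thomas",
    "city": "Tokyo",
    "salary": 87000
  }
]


Group by: city

Groups:
  Lima: 5 people, avg salary = 446000/5 = $89200
  Tokyo: 4 people, avg salary = 347000/4 = $86750

Highest average salary: Lima ($89200)

Lima ($89200)


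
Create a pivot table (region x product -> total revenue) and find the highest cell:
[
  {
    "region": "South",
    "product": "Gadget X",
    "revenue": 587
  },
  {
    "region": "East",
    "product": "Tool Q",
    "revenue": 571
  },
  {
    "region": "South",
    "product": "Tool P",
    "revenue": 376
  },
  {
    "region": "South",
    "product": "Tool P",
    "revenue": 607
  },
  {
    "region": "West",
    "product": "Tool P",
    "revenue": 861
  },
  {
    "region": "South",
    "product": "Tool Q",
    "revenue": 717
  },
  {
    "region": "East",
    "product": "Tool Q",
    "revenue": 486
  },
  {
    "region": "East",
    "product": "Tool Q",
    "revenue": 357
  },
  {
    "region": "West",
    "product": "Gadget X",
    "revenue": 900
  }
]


Pivot: region (rows) x product (columns) -> total revenue

     Gadget X      Tool P        Tool Q      
East             0             0          1414  
South          587           983           717  
West           900           861             0  

Highest: East / Tool Q = $1414

East / Tool Q = $1414


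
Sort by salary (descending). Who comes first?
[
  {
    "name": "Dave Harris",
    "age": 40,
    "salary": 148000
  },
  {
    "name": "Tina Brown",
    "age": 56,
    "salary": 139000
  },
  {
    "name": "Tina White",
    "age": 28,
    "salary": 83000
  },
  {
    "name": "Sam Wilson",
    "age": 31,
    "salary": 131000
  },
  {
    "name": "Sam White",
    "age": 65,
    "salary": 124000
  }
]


Sort by: salary (descending)

Sorted order:
  1. Dave Harris (salary = 148000)
  2. Tina Brown (salary = 139000)
  3. Sam Wilson (salary = 131000)
  4. Sam White (salary = 124000)
  5. Tina White (salary = 83000)

First: Dave Harris

Dave Harris


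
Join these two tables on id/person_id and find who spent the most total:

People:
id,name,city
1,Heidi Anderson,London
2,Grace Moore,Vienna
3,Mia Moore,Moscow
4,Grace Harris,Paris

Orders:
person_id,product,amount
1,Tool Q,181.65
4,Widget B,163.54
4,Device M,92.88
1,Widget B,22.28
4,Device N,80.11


Join on: people.id = orders.person_id

Joined rows:
  Heidi Anderson (London) bought Tool Q for $181.65
  Grace Harris (Paris) bought Widget B for $163.54
  Grace Harris (Paris) bought Device M for $92.88
  Heidi Anderson (London) bought Widget B for $22.28
  Grace Harris (Paris) bought Device N for $80.11

Total per person:
  Grace Harris: $336.53
  Heidi Anderson: $203.93

Top spender: Grace Harris ($336.53)

Grace Harris ($336.53)


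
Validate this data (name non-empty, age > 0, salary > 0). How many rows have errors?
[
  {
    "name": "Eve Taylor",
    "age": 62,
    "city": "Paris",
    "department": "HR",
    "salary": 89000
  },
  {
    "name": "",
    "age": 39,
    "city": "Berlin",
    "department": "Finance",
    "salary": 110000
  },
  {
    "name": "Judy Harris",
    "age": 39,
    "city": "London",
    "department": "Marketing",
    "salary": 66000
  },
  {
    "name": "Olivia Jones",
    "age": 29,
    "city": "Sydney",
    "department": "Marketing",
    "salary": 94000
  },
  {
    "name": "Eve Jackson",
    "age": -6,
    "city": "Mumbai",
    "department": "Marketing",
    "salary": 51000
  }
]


Validating 5 records:
Rules: name non-empty, age > 0, salary > 0

  Row 1 (Eve Taylor): OK
  Row 2 (???): empty name
  Row 3 (Judy Harris): OK
  Row 4 (Olivia Jones): OK
  Row 5 (Eve Jackson): negative age: -6

Total errors: 2

2 errors


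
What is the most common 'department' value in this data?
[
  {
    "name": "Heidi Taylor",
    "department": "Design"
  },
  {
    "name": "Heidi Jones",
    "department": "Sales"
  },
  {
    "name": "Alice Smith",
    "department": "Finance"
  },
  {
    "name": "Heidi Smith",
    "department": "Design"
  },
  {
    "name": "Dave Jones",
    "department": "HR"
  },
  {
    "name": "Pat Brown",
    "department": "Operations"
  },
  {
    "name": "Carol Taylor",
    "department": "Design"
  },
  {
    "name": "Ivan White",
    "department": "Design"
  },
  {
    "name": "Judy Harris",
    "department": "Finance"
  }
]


Counting 'department' values across 9 records:

  Design: 4 ####
  Finance: 2 ##
  Sales: 1 #
  HR: 1 #
  Operations: 1 #

Most common: Design (4 times)

Design (4 times)


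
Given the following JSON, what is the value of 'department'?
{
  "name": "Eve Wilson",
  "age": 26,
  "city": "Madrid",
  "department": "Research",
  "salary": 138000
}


Looking up field 'department'
Value: Research

Research


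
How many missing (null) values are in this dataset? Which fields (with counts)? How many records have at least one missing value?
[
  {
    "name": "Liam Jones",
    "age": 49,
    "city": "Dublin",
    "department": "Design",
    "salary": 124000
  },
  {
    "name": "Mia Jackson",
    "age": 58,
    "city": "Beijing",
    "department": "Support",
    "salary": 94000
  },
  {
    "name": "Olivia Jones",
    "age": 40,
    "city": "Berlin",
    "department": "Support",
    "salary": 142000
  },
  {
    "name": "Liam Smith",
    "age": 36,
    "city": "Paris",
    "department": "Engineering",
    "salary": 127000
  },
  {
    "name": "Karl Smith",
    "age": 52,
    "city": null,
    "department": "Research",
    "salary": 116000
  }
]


Checking for missing (null) values in 5 records:

  Liam Jones: complete
  Mia Jackson: complete
  Olivia Jones: complete
  Liam Smith: complete
  Karl Smith: city

Per field:
  name: 0 missing
  age: 0 missing
  city: 1 missing
  department: 0 missing
  salary: 0 missing

Total missing values: 1
Records with any missing: 1

1 missing values (city: 1); 1 incomplete records


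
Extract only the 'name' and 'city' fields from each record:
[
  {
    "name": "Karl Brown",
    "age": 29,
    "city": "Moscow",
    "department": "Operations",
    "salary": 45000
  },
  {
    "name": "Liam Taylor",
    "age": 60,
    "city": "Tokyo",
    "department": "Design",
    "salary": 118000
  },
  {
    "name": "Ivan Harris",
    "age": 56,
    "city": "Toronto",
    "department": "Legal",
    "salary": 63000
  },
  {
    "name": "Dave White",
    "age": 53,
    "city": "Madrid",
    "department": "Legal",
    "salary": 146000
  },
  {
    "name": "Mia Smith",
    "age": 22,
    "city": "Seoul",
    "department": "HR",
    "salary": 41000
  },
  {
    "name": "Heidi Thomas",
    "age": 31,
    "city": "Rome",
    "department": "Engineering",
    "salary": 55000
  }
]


Original: 6 records with fields: name, age, city, department, salary
Keep: ['name', 'city']
Drop: ['age', 'department', 'salary']
Result: 6 records, 2 fields each

[
  {
    "name": "Karl Brown",
    "city": "Moscow"
  },
  {
    "name": "Liam Taylor",
    "city": "Tokyo"
  },
  {
    "name": "Ivan Harris",
    "city": "Toronto"
  },
  {
    "name": "Dave White",
    "city": "Madrid"
  },
  {
    "name": "Mia Smith",
    "city": "Seoul"
  },
  {
    "name": "Heidi Thomas",
    "city": "Rome"
  }
]


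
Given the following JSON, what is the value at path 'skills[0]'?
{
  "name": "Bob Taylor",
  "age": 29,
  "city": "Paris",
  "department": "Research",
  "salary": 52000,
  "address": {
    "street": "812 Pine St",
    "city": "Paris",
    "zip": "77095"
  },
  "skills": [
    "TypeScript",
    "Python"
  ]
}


Query: skills[0]
Path: skills -> first element
Value: TypeScript

TypeScript


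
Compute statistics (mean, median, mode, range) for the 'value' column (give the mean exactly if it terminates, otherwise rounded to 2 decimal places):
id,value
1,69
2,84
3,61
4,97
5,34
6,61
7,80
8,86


Data: [69, 84, 61, 97, 34, 61, 80, 86]
Count: 8
Sum: 572
Mean: 572/8 = 71.5
Sorted: [34, 61, 61, 69, 80, 84, 86, 97]
Median: 74.5
Mode: 61 (2 times)
Range: 97 - 34 = 63
Min: 34, Max: 97

mean=71.5, median=74.5, mode=61, range=63


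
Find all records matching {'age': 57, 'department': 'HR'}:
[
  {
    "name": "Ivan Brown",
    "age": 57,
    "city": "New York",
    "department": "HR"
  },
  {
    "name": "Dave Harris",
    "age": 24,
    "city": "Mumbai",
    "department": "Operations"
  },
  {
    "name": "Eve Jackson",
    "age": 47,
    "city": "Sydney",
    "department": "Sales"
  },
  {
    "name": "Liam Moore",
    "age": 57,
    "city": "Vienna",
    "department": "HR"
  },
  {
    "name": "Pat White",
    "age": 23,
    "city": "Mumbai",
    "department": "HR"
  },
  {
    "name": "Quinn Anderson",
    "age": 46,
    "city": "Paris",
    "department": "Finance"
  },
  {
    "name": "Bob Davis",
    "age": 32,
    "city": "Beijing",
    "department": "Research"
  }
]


Search criteria: {'age': 57, 'department': 'HR'}

Checking 7 records:
  Ivan Brown: {age: 57, department: HR} <-- MATCH
  Dave Harris: {age: 24, department: Operations}
  Eve Jackson: {age: 47, department: Sales}
  Liam Moore: {age: 57, department: HR} <-- MATCH
  Pat White: {age: 23, department: HR}
  Quinn Anderson: {age: 46, department: Finance}
  Bob Davis: {age: 32, department: Research}

Matches: ["Ivan Brown", "Liam Moore"]

["Ivan Brown", "Liam Moore"]


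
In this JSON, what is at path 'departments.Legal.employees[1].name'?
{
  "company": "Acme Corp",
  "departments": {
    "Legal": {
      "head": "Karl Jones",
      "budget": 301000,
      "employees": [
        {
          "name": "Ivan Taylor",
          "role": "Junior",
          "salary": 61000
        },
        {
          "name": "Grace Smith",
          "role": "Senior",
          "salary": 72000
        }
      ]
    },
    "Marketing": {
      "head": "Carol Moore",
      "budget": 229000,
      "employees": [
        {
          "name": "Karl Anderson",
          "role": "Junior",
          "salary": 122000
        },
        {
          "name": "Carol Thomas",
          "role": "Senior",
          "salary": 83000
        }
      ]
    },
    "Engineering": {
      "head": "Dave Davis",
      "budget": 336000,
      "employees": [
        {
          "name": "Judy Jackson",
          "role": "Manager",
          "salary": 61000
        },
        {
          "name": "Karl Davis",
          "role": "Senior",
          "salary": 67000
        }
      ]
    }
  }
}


Path: departments.Legal.employees[1].name

Navigate:
  -> departments
  -> Legal
  -> employees[1].name = 'Grace Smith'

Grace Smith


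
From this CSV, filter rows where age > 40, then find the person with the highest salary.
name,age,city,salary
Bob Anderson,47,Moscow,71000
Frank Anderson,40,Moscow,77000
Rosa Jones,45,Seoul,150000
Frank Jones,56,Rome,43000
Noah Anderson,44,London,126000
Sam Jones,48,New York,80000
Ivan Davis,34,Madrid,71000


Filter: age > 40
Sort by: salary (descending)

Filtered records (5):
  Rosa Jones, age 45, salary $150000
  Noah Anderson, age 44, salary $126000
  Sam Jones, age 48, salary $80000
  Bob Anderson, age 47, salary $71000
  Frank Jones, age 56, salary $43000

Highest salary: Rosa Jones ($150000)

Rosa Jones


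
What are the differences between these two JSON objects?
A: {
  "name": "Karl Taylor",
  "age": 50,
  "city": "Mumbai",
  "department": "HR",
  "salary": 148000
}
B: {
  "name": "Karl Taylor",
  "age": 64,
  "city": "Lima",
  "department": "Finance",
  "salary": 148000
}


Comparing each field (in key order):
  name: same
  age: DIFFERENT
  city: DIFFERENT
  department: DIFFERENT
  salary: same
Differences:
  age: 50 -> 64
  city: Mumbai -> Lima
  department: HR -> Finance

3 field(s) changed

3 changes: age, city, department


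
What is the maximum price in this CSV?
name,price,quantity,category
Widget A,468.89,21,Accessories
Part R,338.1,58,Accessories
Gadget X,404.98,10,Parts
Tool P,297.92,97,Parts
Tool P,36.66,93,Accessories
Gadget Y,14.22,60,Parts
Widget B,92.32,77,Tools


Computing maximum price:
Values: [468.89, 338.1, 404.98, 297.92, 36.66, 14.22, 92.32]
Max = 468.89

468.89


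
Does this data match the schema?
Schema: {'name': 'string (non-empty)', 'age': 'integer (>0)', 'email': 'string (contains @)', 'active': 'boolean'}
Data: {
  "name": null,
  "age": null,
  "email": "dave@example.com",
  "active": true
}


Validating each field against schema:
  name: FAIL (null is not a string)
  age: FAIL (null is not an integer)
  email: OK (string with @)
  active: OK (boolean)

Result: INVALID (2 errors: name, age)

INVALID (2 errors: name, age)


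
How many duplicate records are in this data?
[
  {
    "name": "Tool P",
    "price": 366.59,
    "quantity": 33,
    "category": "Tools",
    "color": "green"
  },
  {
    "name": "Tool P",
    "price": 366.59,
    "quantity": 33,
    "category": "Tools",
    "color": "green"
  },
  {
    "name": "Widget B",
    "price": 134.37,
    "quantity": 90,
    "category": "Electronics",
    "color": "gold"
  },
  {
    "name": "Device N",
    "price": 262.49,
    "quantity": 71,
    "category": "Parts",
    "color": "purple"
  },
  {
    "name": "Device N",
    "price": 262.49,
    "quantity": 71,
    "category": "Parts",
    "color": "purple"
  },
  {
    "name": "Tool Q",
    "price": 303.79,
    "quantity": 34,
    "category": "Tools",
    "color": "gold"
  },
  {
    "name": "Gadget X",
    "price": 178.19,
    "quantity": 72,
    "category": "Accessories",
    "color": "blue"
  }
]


Checking 7 records for duplicates:

  Row 1: Tool P ($366.59, qty 33)
  Row 2: Tool P ($366.59, qty 33) <-- DUPLICATE
  Row 3: Widget B ($134.37, qty 90)
  Row 4: Device N ($262.49, qty 71)
  Row 5: Device N ($262.49, qty 71) <-- DUPLICATE
  Row 6: Tool Q ($303.79, qty 34)
  Row 7: Gadget X ($178.19, qty 72)

Duplicates found: 2
Unique records: 5

2 duplicates, 5 unique


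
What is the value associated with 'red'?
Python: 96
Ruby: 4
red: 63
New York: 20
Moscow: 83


Looking up key 'red'
Value: 63

63


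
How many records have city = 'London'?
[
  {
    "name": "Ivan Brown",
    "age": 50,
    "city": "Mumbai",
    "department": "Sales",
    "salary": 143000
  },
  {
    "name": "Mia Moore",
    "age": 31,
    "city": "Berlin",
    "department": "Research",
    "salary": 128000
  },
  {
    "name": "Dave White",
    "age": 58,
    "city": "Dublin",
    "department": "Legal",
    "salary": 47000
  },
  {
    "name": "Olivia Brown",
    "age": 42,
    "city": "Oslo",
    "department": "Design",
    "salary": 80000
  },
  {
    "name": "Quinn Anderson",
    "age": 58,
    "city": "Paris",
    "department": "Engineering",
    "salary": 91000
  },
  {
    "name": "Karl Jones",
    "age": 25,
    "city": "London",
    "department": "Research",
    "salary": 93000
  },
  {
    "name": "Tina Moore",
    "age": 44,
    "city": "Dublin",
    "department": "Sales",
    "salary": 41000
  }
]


Data: 7 records
Condition: city = 'London'

Checking each record:
  Ivan Brown: Mumbai
  Mia Moore: Berlin
  Dave White: Dublin
  Olivia Brown: Oslo
  Quinn Anderson: Paris
  Karl Jones: London MATCH
  Tina Moore: Dublin

Count: 1

1


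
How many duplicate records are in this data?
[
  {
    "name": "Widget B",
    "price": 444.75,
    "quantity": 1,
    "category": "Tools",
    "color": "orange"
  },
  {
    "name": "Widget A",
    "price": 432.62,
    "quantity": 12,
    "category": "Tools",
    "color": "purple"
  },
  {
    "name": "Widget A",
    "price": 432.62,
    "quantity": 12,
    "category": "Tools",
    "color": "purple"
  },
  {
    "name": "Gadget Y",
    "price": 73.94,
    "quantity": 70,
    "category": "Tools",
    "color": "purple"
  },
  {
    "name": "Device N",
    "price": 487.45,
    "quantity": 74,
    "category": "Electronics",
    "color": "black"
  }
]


Checking 5 records for duplicates:

  Row 1: Widget B ($444.75, qty 1)
  Row 2: Widget A ($432.62, qty 12)
  Row 3: Widget A ($432.62, qty 12) <-- DUPLICATE
  Row 4: Gadget Y ($73.94, qty 70)
  Row 5: Device N ($487.45, qty 74)

Duplicates found: 1
Unique records: 4

1 duplicates, 4 unique


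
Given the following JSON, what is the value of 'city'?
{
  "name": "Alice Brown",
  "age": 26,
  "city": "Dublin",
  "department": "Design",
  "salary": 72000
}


Looking up field 'city'
Value: Dublin

Dublin


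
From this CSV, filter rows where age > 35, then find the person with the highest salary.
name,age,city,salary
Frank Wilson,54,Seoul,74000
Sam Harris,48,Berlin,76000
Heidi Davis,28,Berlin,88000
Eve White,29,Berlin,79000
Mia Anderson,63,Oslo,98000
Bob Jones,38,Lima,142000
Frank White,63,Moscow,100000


Filter: age > 35
Sort by: salary (descending)

Filtered records (5):
  Bob Jones, age 38, salary $142000
  Frank White, age 63, salary $100000
  Mia Anderson, age 63, salary $98000
  Sam Harris, age 48, salary $76000
  Frank Wilson, age 54, salary $74000

Highest salary: Bob Jones ($142000)

Bob Jones


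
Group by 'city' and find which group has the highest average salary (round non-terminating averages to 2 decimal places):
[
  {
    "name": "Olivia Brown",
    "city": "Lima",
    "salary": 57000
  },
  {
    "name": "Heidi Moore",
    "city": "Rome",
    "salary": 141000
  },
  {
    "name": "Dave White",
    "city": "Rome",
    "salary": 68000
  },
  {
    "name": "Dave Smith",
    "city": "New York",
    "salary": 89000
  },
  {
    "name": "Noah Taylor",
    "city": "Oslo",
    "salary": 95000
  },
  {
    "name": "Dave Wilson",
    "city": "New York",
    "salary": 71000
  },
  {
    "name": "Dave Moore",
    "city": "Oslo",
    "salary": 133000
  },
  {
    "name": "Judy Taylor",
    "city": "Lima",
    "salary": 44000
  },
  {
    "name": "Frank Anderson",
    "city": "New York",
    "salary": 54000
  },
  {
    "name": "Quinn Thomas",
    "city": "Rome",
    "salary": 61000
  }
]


Group by: city

Groups:
  Lima: 2 people, avg salary = 101000/2 = $50500
  New York: 3 people, avg salary = 214000/3 ≈ $71333.33
  Oslo: 2 people, avg salary = 228000/2 = $114000
  Rome: 3 people, avg salary = 270000/3 = $90000

Highest average salary: Oslo ($114000)

Oslo ($114000)


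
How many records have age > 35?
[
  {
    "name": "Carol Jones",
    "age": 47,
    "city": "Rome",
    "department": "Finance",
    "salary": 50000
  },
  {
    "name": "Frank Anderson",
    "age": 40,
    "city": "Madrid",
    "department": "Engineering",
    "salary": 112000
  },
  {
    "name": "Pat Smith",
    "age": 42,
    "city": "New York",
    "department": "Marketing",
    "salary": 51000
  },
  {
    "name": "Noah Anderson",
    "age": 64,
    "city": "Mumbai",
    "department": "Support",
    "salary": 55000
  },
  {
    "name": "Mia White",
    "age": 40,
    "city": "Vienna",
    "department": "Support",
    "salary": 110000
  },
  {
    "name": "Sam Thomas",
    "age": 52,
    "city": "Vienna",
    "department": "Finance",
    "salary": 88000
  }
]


Data: 6 records
Condition: age > 35

Checking each record:
  Carol Jones: 47 MATCH
  Frank Anderson: 40 MATCH
  Pat Smith: 42 MATCH
  Noah Anderson: 64 MATCH
  Mia White: 40 MATCH
  Sam Thomas: 52 MATCH

Count: 6

6


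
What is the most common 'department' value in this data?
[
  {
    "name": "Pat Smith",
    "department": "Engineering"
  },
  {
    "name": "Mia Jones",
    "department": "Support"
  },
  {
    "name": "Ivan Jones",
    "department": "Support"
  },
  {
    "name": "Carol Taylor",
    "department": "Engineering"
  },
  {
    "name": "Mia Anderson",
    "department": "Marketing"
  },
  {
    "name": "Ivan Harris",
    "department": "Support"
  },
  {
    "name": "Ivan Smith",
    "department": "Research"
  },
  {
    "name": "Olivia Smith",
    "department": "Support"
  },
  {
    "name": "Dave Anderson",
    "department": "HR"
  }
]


Counting 'department' values across 9 records:

  Support: 4 ####
  Engineering: 2 ##
  Marketing: 1 #
  Research: 1 #
  HR: 1 #

Most common: Support (4 times)

Support (4 times)


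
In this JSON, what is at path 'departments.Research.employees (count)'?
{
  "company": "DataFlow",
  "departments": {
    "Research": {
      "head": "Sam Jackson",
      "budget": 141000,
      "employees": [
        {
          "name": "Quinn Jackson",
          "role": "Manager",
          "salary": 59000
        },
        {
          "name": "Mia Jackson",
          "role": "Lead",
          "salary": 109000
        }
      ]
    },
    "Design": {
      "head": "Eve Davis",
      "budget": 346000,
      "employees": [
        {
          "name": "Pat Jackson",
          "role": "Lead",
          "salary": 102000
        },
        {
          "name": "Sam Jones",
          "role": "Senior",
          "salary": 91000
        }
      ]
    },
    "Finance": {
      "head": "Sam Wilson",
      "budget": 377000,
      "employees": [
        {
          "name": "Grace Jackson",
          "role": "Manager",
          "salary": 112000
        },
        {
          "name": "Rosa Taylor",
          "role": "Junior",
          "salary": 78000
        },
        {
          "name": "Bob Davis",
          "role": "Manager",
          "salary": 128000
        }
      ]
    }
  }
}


Path: departments.Research.employees (count)

Navigate:
  -> departments
  -> Research
  -> employees (array, length 2)

2


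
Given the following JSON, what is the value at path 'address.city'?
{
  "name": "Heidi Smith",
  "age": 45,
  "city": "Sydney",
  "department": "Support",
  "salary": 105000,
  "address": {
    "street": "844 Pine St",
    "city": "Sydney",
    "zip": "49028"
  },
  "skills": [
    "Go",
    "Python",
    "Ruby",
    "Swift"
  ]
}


Query: address.city
Path: address -> city
Value: Sydney

Sydney


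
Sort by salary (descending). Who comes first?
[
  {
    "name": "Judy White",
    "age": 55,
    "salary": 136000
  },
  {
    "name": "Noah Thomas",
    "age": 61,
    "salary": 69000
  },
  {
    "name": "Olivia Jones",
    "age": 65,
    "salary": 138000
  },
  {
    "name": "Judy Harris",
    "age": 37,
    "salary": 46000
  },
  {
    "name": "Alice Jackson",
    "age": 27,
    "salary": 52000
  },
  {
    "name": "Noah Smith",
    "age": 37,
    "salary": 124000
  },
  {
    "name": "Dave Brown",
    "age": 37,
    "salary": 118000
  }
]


Sort by: salary (descending)

Sorted order:
  1. Olivia Jones (salary = 138000)
  2. Judy White (salary = 136000)
  3. Noah Smith (salary = 124000)
  4. Dave Brown (salary = 118000)
  5. Noah Thomas (salary = 69000)
  6. Alice Jackson (salary = 52000)
  7. Judy Harris (salary = 46000)

First: Olivia Jones

Olivia Jones
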